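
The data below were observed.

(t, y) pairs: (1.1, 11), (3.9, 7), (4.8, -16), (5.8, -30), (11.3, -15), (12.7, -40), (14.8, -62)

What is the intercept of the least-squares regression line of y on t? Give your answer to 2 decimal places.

n = 7, Σx = 54.4, Σy = -145, Σxy = -1806.5, Σx² = 581.12
Sxx = Σx² − (Σx)²/n = 581.12 − 422.765714 = 158.354286
Sxy = Σxy − (Σx)(Σy)/n = -1806.5 − (-1126.857143) = -679.642857
b = Sxy/Sxx = -679.642857/158.354286 = -4.291913
a = ȳ − b·x̄ = -20.714286 − (-4.291913)·7.771429 = 12.640012

12.64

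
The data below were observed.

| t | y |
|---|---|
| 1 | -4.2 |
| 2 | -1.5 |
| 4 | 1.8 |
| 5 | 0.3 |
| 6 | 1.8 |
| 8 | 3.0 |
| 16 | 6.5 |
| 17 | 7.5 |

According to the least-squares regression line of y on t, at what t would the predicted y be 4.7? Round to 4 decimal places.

n = 8, Σx = 59, Σy = 15.2, Σxy = 267.8, Σx² = 691
Sxx = Σx² − (Σx)²/n = 691 − 435.125 = 255.875
Sxy = Σxy − (Σx)(Σy)/n = 267.8 − 112.1 = 155.7
b = Sxy/Sxx = 155.7/255.875 = 0.608500
a = ȳ − b·x̄ = 1.9 − 0.608500·7.375 = -2.587689
Set a + b·x = 4.7: x = (4.7 − (-2.587689)) / 0.608500 = 11.976477

11.9765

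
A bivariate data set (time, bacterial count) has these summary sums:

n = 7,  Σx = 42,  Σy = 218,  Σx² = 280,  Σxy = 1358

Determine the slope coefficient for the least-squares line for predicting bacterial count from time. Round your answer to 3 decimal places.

1.786

Sxx = Σx² − (Σx)²/n = 280 − 252 = 28
Sxy = Σxy − (Σx)(Σy)/n = 1358 − 1308 = 50
b = Sxy/Sxx = 50/28 = 1.785714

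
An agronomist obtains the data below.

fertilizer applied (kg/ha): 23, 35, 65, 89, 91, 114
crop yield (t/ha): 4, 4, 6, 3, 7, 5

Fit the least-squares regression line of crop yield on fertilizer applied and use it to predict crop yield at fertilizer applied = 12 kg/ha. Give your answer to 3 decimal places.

4.086

n = 6, Σx = 417, Σy = 29, Σxy = 2096, Σx² = 35177
Sxx = Σx² − (Σx)²/n = 35177 − 28981.5 = 6195.5
Sxy = Σxy − (Σx)(Σy)/n = 2096 − 2015.5 = 80.5
b = Sxy/Sxx = 80.5/6195.5 = 0.012993
a = ȳ − b·x̄ = 4.833333 − 0.012993·69.5 = 3.930299
ŷ(12) = a + b·12 = 3.930299 + 0.012993·12 = 4.086218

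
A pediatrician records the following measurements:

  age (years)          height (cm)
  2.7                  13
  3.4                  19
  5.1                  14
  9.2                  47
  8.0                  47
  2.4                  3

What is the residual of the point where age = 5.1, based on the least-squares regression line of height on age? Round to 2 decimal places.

n = 6, Σx = 30.8, Σy = 143, Σxy = 986.7, Σx² = 199.26
Sxx = Σx² − (Σx)²/n = 199.26 − 158.106667 = 41.153333
Sxy = Σxy − (Σx)(Σy)/n = 986.7 − 734.066667 = 252.633333
b = Sxy/Sxx = 252.633333/41.153333 = 6.138830
a = ȳ − b·x̄ = 23.833333 − 6.138830·5.133333 = -7.679329
ŷ(5.1) = -7.679329 + 6.138830·5.1 = 23.628706
residual = y − ŷ = 14 − 23.628706 = -9.628706

-9.63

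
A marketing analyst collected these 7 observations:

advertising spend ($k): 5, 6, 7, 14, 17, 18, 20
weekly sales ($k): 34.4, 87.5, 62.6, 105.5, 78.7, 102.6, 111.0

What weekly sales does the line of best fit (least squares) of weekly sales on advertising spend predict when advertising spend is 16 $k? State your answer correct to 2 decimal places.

94.90

n = 7, Σx = 87, Σy = 582.3, Σxy = 8016.9, Σx² = 1319
Sxx = Σx² − (Σx)²/n = 1319 − 1081.285714 = 237.714286
Sxy = Σxy − (Σx)(Σy)/n = 8016.9 − 7237.157143 = 779.742857
b = Sxy/Sxx = 779.742857/237.714286 = 3.280168
a = ȳ − b·x̄ = 83.185714 − 3.280168·12.428571 = 42.417909
ŷ(16) = a + b·16 = 42.417909 + 3.280168·16 = 94.900601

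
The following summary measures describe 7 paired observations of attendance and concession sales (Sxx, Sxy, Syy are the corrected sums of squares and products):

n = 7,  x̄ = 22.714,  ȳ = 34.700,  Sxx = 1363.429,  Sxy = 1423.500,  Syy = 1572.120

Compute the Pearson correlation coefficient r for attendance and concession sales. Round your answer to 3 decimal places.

0.972

r = Sxy/√(Sxx·Syy) = 1423.5/√(2143473.99948) = 1423.5/1464.060791 = 0.972296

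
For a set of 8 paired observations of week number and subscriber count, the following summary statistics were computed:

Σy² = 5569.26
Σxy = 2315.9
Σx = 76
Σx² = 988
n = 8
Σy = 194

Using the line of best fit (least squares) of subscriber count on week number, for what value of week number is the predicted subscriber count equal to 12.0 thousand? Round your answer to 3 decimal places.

2.610

Sxx = Σx² − (Σx)²/n = 988 − 722 = 266
Sxy = Σxy − (Σx)(Σy)/n = 2315.9 − 1843 = 472.9
b = Sxy/Sxx = 472.9/266 = 1.777820
a = ȳ − b·x̄ = 24.25 − 1.777820·9.5 = 7.360714
Set a + b·x = 12.0: x = (12.0 − 7.360714) / 1.777820 = 2.609537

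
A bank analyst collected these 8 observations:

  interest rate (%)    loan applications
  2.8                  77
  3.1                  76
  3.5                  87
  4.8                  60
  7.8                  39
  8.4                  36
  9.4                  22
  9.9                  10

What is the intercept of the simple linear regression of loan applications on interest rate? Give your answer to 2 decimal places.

108.46

n = 8, Σx = 49.7, Σy = 407, Σxy = 1956.1, Σx² = 370.51
Sxx = Σx² − (Σx)²/n = 370.51 − 308.76125 = 61.74875
Sxy = Σxy − (Σx)(Σy)/n = 1956.1 − 2528.4875 = -572.3875
b = Sxy/Sxx = -572.3875/61.74875 = -9.269621
a = ȳ − b·x̄ = 50.875 − (-9.269621)·6.2125 = 108.462519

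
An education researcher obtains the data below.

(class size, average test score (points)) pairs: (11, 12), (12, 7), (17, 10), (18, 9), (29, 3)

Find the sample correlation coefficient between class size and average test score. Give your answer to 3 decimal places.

n = 5, Σx = 87, Σy = 41, Σxy = 635, Σx² = 1719, Σy² = 383
Sxx = Σx² − (Σx)²/n = 1719 − 1513.8 = 205.2
Sxy = Σxy − (Σx)(Σy)/n = 635 − 713.4 = -78.4
Syy = Σy² − (Σy)²/n = 383 − 336.2 = 46.8
r = Sxy/√(Sxx·Syy) = -78.4/√(9603.36) = -78.4/97.996735 = -0.800027

-0.800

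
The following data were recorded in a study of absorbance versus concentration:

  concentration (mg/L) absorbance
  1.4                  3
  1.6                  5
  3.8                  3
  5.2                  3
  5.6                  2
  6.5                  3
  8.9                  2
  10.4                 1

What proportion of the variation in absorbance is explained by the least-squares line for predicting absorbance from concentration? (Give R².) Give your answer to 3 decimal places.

0.664

n = 8, Σx = 43.4, Σy = 22, Σxy = 98.1, Σx² = 306.98, Σy² = 70
Sxx = Σx² − (Σx)²/n = 306.98 − 235.445 = 71.535
Sxy = Σxy − (Σx)(Σy)/n = 98.1 − 119.35 = -21.25
Syy = Σy² − (Σy)²/n = 70 − 60.5 = 9.5
R² = Sxy²/(Sxx·Syy) = (-21.25)²/(71.535·9.5) = 0.664470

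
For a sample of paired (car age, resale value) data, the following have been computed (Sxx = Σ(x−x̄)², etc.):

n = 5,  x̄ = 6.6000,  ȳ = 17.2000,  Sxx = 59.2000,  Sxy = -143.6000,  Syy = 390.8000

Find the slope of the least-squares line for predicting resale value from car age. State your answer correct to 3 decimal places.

b = Sxy/Sxx = -143.6/59.2 = -2.425676

-2.426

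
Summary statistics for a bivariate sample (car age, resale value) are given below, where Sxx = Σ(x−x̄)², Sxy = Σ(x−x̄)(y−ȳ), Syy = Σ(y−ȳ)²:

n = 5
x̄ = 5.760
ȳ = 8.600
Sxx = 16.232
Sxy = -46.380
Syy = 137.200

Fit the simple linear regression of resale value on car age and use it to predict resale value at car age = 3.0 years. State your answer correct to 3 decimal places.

b = Sxy/Sxx = -46.38/16.232 = -2.857319
a = ȳ − b·x̄ = 8.6 − (-2.857319)·5.76 = 25.058157
ŷ(3.0) = a + b·3.0 = 25.058157 + (-2.857319)·3 = 16.486200

16.486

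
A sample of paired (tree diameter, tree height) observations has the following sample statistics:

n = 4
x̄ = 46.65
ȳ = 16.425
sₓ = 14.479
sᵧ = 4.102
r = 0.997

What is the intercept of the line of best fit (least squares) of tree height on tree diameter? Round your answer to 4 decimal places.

b = r · sᵧ/sₓ = 0.997 · 4.102/14.479 = 0.282457
a = ȳ − b·x̄ = 16.425 − 0.282457·46.65 = 3.248384

3.2484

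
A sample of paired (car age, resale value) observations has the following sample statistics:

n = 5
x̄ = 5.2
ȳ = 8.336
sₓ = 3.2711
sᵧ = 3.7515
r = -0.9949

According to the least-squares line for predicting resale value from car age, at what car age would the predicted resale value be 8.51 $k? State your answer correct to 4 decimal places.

b = r · sᵧ/sₓ = -0.9949 · 3.7515/3.2711 = -1.141013
a = ȳ − b·x̄ = 8.336 − (-1.141013)·5.2 = 14.269267
Set a + b·x = 8.51: x = (8.51 − 14.269267) / (-1.141013) = 5.047504

5.0475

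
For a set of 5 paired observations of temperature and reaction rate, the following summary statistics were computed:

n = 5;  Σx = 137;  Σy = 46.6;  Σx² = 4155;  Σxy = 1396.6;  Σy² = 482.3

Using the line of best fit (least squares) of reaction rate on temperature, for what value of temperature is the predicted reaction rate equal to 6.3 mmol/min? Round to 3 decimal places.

17.283

Sxx = Σx² − (Σx)²/n = 4155 − 3753.8 = 401.2
Sxy = Σxy − (Σx)(Σy)/n = 1396.6 − 1276.84 = 119.76
b = Sxy/Sxx = 119.76/401.2 = 0.298504
a = ȳ − b·x̄ = 9.32 − 0.298504·27.4 = 1.140977
Set a + b·x = 6.3: x = (6.3 − 1.140977) / 0.298504 = 17.282899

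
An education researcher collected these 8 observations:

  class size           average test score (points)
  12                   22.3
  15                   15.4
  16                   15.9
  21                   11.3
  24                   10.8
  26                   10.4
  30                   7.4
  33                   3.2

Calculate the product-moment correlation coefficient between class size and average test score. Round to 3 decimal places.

-0.962

n = 8, Σx = 177, Σy = 96.7, Σxy = 1847.5, Σx² = 4307, Σy² = 1404.75
Sxx = Σx² − (Σx)²/n = 4307 − 3916.125 = 390.875
Sxy = Σxy − (Σx)(Σy)/n = 1847.5 − 2139.4875 = -291.9875
Syy = Σy² − (Σy)²/n = 1404.75 − 1168.86125 = 235.88875
r = Sxy/√(Sxx·Syy) = -291.9875/√(92203.015156) = -291.9875/303.649494 = -0.961594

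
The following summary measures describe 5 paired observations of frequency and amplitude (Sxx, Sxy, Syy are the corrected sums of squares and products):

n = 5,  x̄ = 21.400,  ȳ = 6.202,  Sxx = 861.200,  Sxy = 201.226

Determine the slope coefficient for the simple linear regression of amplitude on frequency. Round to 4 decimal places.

b = Sxy/Sxx = 201.226/861.2 = 0.233658

0.2337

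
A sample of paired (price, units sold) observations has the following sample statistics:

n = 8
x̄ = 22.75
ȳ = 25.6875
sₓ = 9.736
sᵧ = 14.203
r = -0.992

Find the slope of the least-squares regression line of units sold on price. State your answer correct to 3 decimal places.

b = r · sᵧ/sₓ = -0.992 · 14.203/9.736 = -1.447142

-1.447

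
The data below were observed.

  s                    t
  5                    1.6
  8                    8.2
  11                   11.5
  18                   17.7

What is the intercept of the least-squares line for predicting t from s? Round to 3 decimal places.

n = 4, Σx = 42, Σy = 39, Σxy = 518.7, Σx² = 534
Sxx = Σx² − (Σx)²/n = 534 − 441 = 93
Sxy = Σxy − (Σx)(Σy)/n = 518.7 − 409.5 = 109.2
b = Sxy/Sxx = 109.2/93 = 1.174194
a = ȳ − b·x̄ = 9.75 − 1.174194·10.5 = -2.579032

-2.579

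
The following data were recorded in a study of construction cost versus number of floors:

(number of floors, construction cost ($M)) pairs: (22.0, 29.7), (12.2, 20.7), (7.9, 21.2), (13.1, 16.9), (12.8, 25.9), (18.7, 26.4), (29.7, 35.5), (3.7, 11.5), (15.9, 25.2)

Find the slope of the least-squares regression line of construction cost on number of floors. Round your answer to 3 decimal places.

n = 9, Σx = 136, Σy = 213, Σxy = 3617.59, Σx² = 2528.98
Sxx = Σx² − (Σx)²/n = 2528.98 − 2055.111111 = 473.868889
Sxy = Σxy − (Σx)(Σy)/n = 3617.59 − 3218.666667 = 398.923333
b = Sxy/Sxx = 398.923333/473.868889 = 0.841843

0.842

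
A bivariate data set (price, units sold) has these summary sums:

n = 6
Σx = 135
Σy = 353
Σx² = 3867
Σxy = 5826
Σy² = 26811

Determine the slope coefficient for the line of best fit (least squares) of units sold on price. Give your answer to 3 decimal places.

Sxx = Σx² − (Σx)²/n = 3867 − 3037.5 = 829.5
Sxy = Σxy − (Σx)(Σy)/n = 5826 − 7942.5 = -2116.5
b = Sxy/Sxx = -2116.5/829.5 = -2.551537

-2.552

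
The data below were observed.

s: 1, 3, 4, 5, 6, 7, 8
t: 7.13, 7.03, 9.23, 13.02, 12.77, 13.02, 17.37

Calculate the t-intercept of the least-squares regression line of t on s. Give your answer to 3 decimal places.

n = 7, Σx = 34, Σy = 79.57, Σxy = 436.96, Σx² = 200
Sxx = Σx² − (Σx)²/n = 200 − 165.142857 = 34.857143
Sxy = Σxy − (Σx)(Σy)/n = 436.96 − 386.482857 = 50.477143
b = Sxy/Sxx = 50.477143/34.857143 = 1.448115
a = ȳ − b·x̄ = 11.367143 − 1.448115·4.857143 = 4.333443

4.333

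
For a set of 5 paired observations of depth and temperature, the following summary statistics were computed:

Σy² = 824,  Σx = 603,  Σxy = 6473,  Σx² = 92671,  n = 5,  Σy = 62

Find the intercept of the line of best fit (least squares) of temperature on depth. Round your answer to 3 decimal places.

18.471

Sxx = Σx² − (Σx)²/n = 92671 − 72721.8 = 19949.2
Sxy = Σxy − (Σx)(Σy)/n = 6473 − 7477.2 = -1004.2
b = Sxy/Sxx = -1004.2/19949.2 = -0.050338
a = ȳ − b·x̄ = 12.4 − (-0.050338)·120.6 = 18.470746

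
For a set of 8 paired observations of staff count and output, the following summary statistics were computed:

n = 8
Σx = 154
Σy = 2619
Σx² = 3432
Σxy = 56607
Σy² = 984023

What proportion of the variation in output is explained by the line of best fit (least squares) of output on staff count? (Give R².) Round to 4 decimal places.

0.6475

Sxx = Σx² − (Σx)²/n = 3432 − 2964.5 = 467.5
Sxy = Σxy − (Σx)(Σy)/n = 56607 − 50415.75 = 6191.25
Syy = Σy² − (Σy)²/n = 984023 − 857395.125 = 126627.875
R² = Sxy²/(Sxx·Syy) = (6191.25)²/(467.5·126627.875) = 0.647509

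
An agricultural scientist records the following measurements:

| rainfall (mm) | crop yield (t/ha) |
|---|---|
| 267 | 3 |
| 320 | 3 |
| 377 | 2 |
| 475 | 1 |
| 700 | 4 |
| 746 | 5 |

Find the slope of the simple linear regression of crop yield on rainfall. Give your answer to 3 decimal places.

n = 6, Σx = 2885, Σy = 18, Σxy = 9520, Σx² = 1587959
Sxx = Σx² − (Σx)²/n = 1587959 − 1387204.166667 = 200754.833333
Sxy = Σxy − (Σx)(Σy)/n = 9520 − 8655 = 865
b = Sxy/Sxx = 865/200754.833333 = 0.004309

0.004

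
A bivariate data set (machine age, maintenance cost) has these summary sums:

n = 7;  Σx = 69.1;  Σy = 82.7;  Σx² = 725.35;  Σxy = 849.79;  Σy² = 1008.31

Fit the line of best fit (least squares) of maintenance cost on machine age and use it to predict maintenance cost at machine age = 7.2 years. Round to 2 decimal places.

Sxx = Σx² − (Σx)²/n = 725.35 − 682.115714 = 43.234286
Sxy = Σxy − (Σx)(Σy)/n = 849.79 − 816.367143 = 33.422857
b = Sxy/Sxx = 33.422857/43.234286 = 0.773064
a = ȳ − b·x̄ = 11.814286 − 0.773064·9.871429 = 4.183043
ŷ(7.2) = a + b·7.2 = 4.183043 + 0.773064·7.2 = 9.749101

9.75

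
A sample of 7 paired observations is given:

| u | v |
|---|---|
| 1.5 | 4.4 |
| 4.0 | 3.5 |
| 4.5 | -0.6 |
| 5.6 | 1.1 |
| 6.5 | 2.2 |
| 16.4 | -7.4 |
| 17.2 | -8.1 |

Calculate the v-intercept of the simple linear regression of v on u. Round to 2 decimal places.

5.54

n = 7, Σx = 55.7, Σy = -4.9, Σxy = -222.32, Σx² = 676.91
Sxx = Σx² − (Σx)²/n = 676.91 − 443.212857 = 233.697143
Sxy = Σxy − (Σx)(Σy)/n = -222.32 − (-38.99) = -183.33
b = Sxy/Sxx = -183.33/233.697143 = -0.784477
a = ȳ − b·x̄ = -0.7 − (-0.784477)·7.957143 = 5.542194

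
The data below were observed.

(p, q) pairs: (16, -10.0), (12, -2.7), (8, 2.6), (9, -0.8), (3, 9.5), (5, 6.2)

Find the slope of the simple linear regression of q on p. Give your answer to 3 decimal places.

n = 6, Σx = 53, Σy = 4.8, Σxy = -119.3, Σx² = 579
Sxx = Σx² − (Σx)²/n = 579 − 468.166667 = 110.833333
Sxy = Σxy − (Σx)(Σy)/n = -119.3 − 42.4 = -161.7
b = Sxy/Sxx = -161.7/110.833333 = -1.458947

-1.459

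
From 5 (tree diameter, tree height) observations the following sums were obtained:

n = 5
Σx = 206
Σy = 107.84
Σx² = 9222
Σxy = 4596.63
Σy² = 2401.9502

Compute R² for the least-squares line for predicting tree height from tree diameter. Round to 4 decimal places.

0.4223

Sxx = Σx² − (Σx)²/n = 9222 − 8487.2 = 734.8
Sxy = Σxy − (Σx)(Σy)/n = 4596.63 − 4443.008 = 153.622
Syy = Σy² − (Σy)²/n = 2401.9502 − 2325.89312 = 76.05708
R² = Sxy²/(Sxx·Syy) = (153.622)²/(734.8·76.05708) = 0.422278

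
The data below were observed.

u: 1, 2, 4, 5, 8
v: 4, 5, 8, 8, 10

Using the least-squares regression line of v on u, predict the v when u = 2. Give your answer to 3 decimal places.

n = 5, Σx = 20, Σy = 35, Σxy = 166, Σx² = 110
Sxx = Σx² − (Σx)²/n = 110 − 80 = 30
Sxy = Σxy − (Σx)(Σy)/n = 166 − 140 = 26
b = Sxy/Sxx = 26/30 = 0.866667
a = ȳ − b·x̄ = 7 − 0.866667·4 = 3.533333
ŷ(2) = a + b·2 = 3.533333 + 0.866667·2 = 5.266667

5.267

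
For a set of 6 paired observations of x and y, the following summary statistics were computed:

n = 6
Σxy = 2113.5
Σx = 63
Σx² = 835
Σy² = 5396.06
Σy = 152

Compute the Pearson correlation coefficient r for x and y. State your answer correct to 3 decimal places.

Sxx = Σx² − (Σx)²/n = 835 − 661.5 = 173.5
Sxy = Σxy − (Σx)(Σy)/n = 2113.5 − 1596 = 517.5
Syy = Σy² − (Σy)²/n = 5396.06 − 3850.666667 = 1545.393333
r = Sxy/√(Sxx·Syy) = 517.5/√(268125.743333) = 517.5/517.808597 = 0.999404

0.999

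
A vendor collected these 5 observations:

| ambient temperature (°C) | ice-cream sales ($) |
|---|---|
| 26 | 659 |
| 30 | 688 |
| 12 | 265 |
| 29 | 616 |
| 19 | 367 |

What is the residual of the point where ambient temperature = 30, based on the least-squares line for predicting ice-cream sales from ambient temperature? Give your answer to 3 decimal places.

4.392

n = 5, Σx = 116, Σy = 2595, Σxy = 65791, Σx² = 2922
Sxx = Σx² − (Σx)²/n = 2922 − 2691.2 = 230.8
Sxy = Σxy − (Σx)(Σy)/n = 65791 − 60204 = 5587
b = Sxy/Sxx = 5587/230.8 = 24.207106
a = ȳ − b·x̄ = 519 − 24.207106·23.2 = -42.604853
ŷ(30) = -42.604853 + 24.207106·30 = 683.608319
residual = y − ŷ = 688 − 683.608319 = 4.391681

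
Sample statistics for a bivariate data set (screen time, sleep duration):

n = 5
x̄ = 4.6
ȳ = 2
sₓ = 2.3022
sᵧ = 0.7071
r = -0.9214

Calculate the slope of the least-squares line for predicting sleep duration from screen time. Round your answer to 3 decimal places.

b = r · sᵧ/sₓ = -0.9214 · 0.7071/2.3022 = -0.283000

-0.283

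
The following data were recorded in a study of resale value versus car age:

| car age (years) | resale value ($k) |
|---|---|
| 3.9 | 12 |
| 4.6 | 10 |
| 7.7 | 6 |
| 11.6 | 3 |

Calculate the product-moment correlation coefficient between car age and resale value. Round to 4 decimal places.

n = 4, Σx = 27.8, Σy = 31, Σxy = 173.8, Σx² = 230.22, Σy² = 289
Sxx = Σx² − (Σx)²/n = 230.22 − 193.21 = 37.01
Sxy = Σxy − (Σx)(Σy)/n = 173.8 − 215.45 = -41.65
Syy = Σy² − (Σy)²/n = 289 − 240.25 = 48.75
r = Sxy/√(Sxx·Syy) = -41.65/√(1804.2375) = -41.65/42.476317 = -0.980546

-0.9805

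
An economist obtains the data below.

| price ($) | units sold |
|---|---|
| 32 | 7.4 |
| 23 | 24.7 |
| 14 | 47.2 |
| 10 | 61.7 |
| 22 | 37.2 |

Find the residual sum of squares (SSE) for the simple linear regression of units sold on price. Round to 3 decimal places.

n = 5, Σx = 101, Σy = 178.2, Σxy = 2901.1, Σx² = 2333, Σy² = 8083.42
Sxx = Σx² − (Σx)²/n = 2333 − 2040.2 = 292.8
Sxy = Σxy − (Σx)(Σy)/n = 2901.1 − 3599.64 = -698.54
Syy = Σy² − (Σy)²/n = 8083.42 − 6351.048 = 1732.372
b = Sxy/Sxx = -698.54/292.8 = -2.385724
SSE = Syy − b·Sxy = 1732.372 − (-2.385724)·(-698.54) = 65.848327

65.848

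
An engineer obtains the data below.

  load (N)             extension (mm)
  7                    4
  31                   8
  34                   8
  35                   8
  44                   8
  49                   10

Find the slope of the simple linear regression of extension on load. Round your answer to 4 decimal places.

n = 6, Σx = 200, Σy = 46, Σxy = 1670, Σx² = 7728
Sxx = Σx² − (Σx)²/n = 7728 − 6666.666667 = 1061.333333
Sxy = Σxy − (Σx)(Σy)/n = 1670 − 1533.333333 = 136.666667
b = Sxy/Sxx = 136.666667/1061.333333 = 0.128769

0.1288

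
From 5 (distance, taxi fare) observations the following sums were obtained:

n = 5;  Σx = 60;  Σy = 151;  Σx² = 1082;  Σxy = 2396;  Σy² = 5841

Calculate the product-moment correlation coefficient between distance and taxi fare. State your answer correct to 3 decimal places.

Sxx = Σx² − (Σx)²/n = 1082 − 720 = 362
Sxy = Σxy − (Σx)(Σy)/n = 2396 − 1812 = 584
Syy = Σy² − (Σy)²/n = 5841 − 4560.2 = 1280.8
r = Sxy/√(Sxx·Syy) = 584/√(463649.6) = 584/680.918204 = 0.857665

0.858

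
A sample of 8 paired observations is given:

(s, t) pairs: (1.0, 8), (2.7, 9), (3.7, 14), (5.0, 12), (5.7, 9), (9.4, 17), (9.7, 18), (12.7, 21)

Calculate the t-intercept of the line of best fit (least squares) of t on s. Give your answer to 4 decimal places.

n = 8, Σx = 49.9, Σy = 108, Σxy = 796.5, Σx² = 423.21
Sxx = Σx² − (Σx)²/n = 423.21 − 311.25125 = 111.95875
Sxy = Σxy − (Σx)(Σy)/n = 796.5 − 673.65 = 122.85
b = Sxy/Sxx = 122.85/111.95875 = 1.097279
a = ȳ − b·x̄ = 13.5 − 1.097279·6.2375 = 6.655721

6.6557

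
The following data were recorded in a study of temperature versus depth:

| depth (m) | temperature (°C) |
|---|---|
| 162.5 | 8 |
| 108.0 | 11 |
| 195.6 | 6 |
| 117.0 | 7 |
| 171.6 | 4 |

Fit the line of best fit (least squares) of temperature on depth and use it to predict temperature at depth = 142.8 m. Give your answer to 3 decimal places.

7.591

n = 5, Σx = 754.7, Σy = 36, Σxy = 5167, Σx² = 119465.17
Sxx = Σx² − (Σx)²/n = 119465.17 − 113914.418 = 5550.752
Sxy = Σxy − (Σx)(Σy)/n = 5167 − 5433.84 = -266.84
b = Sxy/Sxx = -266.84/5550.752 = -0.048073
a = ȳ − b·x̄ = 7.2 − (-0.048073)·150.94 = 14.456103
ŷ(142.8) = a + b·142.8 = 14.456103 + (-0.048073)·142.8 = 7.591312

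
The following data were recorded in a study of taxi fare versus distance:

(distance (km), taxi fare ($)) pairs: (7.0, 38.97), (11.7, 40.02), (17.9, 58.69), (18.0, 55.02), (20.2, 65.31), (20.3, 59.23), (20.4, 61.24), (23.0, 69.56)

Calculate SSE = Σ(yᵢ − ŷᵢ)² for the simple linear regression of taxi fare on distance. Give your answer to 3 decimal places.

69.054

n = 8, Σx = 138.5, Σy = 448.04, Σxy = 8152.742, Σx² = 2595.59, Σy² = 25954.498
Sxx = Σx² − (Σx)²/n = 2595.59 − 2397.78125 = 197.80875
Sxy = Σxy − (Σx)(Σy)/n = 8152.742 − 7756.6925 = 396.0495
Syy = Σy² − (Σy)²/n = 25954.498 − 25092.4802 = 862.0178
b = Sxy/Sxx = 396.0495/197.80875 = 2.002184
SSE = Syy − b·Sxy = 862.0178 − 2.002184·396.0495 = 69.053857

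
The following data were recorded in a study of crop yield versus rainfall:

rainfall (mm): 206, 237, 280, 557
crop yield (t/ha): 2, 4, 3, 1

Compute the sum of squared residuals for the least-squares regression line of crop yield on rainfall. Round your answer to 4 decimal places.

2.4728

n = 4, Σx = 1280, Σy = 10, Σxy = 2757, Σx² = 487254, Σy² = 30
Sxx = Σx² − (Σx)²/n = 487254 − 409600 = 77654
Sxy = Σxy − (Σx)(Σy)/n = 2757 − 3200 = -443
Syy = Σy² − (Σy)²/n = 30 − 25 = 5
b = Sxy/Sxx = -443/77654 = -0.005705
SSE = Syy − b·Sxy = 5 − (-0.005705)·(-443) = 2.472777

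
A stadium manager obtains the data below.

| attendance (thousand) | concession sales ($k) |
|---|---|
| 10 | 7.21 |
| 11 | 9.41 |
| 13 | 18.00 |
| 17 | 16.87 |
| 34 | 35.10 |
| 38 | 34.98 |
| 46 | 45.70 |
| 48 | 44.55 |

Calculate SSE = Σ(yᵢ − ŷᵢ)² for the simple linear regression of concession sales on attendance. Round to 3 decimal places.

48.908

n = 8, Σx = 217, Σy = 211.82, Σxy = 7459.64, Σx² = 7699, Σy² = 7277.932
Sxx = Σx² − (Σx)²/n = 7699 − 5886.125 = 1812.875
Sxy = Σxy − (Σx)(Σy)/n = 7459.64 − 5745.6175 = 1714.0225
Syy = Σy² − (Σy)²/n = 7277.932 − 5608.46405 = 1669.46795
b = Sxy/Sxx = 1714.0225/1812.875 = 0.945472
SSE = Syy − b·Sxy = 1669.46795 − 0.945472·1714.0225 = 48.907718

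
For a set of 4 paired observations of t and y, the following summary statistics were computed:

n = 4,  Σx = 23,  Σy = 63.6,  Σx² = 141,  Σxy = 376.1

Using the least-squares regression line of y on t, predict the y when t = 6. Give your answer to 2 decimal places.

Sxx = Σx² − (Σx)²/n = 141 − 132.25 = 8.75
Sxy = Σxy − (Σx)(Σy)/n = 376.1 − 365.7 = 10.4
b = Sxy/Sxx = 10.4/8.75 = 1.188571
a = ȳ − b·x̄ = 15.9 − 1.188571·5.75 = 9.065714
ŷ(6) = a + b·6 = 9.065714 + 1.188571·6 = 16.197143

16.20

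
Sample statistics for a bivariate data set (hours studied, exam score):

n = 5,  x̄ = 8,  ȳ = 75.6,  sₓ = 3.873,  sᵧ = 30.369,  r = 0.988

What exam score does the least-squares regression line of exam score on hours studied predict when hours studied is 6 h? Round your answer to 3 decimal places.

b = r · sᵧ/sₓ = 0.988 · 30.369/3.873 = 7.747114
a = ȳ − b·x̄ = 75.6 − 7.747114·8 = 13.623089
ŷ(6) = a + b·6 = 13.623089 + 7.747114·6 = 60.105772

60.106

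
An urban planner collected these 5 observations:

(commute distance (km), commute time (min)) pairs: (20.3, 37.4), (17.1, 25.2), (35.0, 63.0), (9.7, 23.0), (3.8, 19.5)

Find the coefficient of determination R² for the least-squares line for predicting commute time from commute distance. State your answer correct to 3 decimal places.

n = 5, Σx = 85.9, Σy = 168.1, Σxy = 3692.34, Σx² = 2038.03, Σy² = 6912.05
Sxx = Σx² − (Σx)²/n = 2038.03 − 1475.762 = 562.268
Sxy = Σxy − (Σx)(Σy)/n = 3692.34 − 2887.958 = 804.382
Syy = Σy² − (Σy)²/n = 6912.05 − 5651.522 = 1260.528
R² = Sxy²/(Sxx·Syy) = (804.382)²/(562.268·1260.528) = 0.912912

0.913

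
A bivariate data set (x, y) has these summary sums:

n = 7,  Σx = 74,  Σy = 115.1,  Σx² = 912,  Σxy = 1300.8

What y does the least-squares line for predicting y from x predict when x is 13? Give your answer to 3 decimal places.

Sxx = Σx² − (Σx)²/n = 912 − 782.285714 = 129.714286
Sxy = Σxy − (Σx)(Σy)/n = 1300.8 − 1216.771429 = 84.028571
b = Sxy/Sxx = 84.028571/129.714286 = 0.647797
a = ȳ − b·x̄ = 16.442857 − 0.647797·10.571429 = 9.594714
ŷ(13) = a + b·13 = 9.594714 + 0.647797·13 = 18.016079

18.016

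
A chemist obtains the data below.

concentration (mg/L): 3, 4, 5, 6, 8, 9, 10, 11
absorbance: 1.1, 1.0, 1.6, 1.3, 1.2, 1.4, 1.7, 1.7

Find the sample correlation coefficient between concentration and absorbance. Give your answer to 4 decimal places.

n = 8, Σx = 56, Σy = 11, Σxy = 81, Σx² = 452, Σy² = 15.64
Sxx = Σx² − (Σx)²/n = 452 − 392 = 60
Sxy = Σxy − (Σx)(Σy)/n = 81 − 77 = 4
Syy = Σy² − (Σy)²/n = 15.64 − 15.125 = 0.515
r = Sxy/√(Sxx·Syy) = 4/√(30.9) = 4/5.558777 = 0.719583

0.7196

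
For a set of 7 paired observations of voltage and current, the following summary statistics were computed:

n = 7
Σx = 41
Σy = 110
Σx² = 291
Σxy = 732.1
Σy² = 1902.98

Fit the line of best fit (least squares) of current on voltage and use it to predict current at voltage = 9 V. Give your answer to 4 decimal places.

Sxx = Σx² − (Σx)²/n = 291 − 240.142857 = 50.857143
Sxy = Σxy − (Σx)(Σy)/n = 732.1 − 644.285714 = 87.814286
b = Sxy/Sxx = 87.814286/50.857143 = 1.726685
a = ȳ − b·x̄ = 15.714286 − 1.726685·5.857143 = 5.600843
ŷ(9) = a + b·9 = 5.600843 + 1.726685·9 = 21.141011

21.1410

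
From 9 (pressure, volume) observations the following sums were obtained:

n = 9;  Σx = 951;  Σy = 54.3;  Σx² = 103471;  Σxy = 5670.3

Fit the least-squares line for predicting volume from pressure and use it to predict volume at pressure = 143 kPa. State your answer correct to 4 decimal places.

5.1895

Sxx = Σx² − (Σx)²/n = 103471 − 100489 = 2982
Sxy = Σxy − (Σx)(Σy)/n = 5670.3 − 5737.7 = -67.4
b = Sxy/Sxx = -67.4/2982 = -0.022602
a = ȳ − b·x̄ = 6.033333 − (-0.022602)·105.666667 = 8.421641
ŷ(143) = a + b·143 = 8.421641 + (-0.022602)·143 = 5.189515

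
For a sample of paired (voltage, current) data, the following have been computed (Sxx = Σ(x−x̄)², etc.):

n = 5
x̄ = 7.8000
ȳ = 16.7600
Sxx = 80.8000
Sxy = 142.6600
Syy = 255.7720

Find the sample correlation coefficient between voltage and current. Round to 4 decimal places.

r = Sxy/√(Sxx·Syy) = 142.66/√(20666.3776) = 142.66/143.758052 = 0.992362

0.9924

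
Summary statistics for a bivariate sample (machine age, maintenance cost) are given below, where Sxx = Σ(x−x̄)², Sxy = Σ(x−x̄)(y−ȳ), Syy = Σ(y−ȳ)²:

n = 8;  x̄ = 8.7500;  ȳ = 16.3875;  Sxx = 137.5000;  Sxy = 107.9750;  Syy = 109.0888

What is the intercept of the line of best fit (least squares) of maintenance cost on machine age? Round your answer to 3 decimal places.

b = Sxy/Sxx = 107.975/137.5 = 0.785273
a = ȳ − b·x̄ = 16.3875 − 0.785273·8.75 = 9.516364

9.516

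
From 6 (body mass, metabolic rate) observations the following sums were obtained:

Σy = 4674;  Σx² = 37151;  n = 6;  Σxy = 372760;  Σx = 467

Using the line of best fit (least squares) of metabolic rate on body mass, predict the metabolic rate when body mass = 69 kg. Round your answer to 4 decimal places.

Sxx = Σx² − (Σx)²/n = 37151 − 36348.166667 = 802.833333
Sxy = Σxy − (Σx)(Σy)/n = 372760 − 363793 = 8967
b = Sxy/Sxx = 8967/802.833333 = 11.169192
a = ȳ − b·x̄ = 779 − 11.169192·77.833333 = -90.335479
ŷ(69) = a + b·69 = -90.335479 + 11.169192·69 = 680.338800

680.3388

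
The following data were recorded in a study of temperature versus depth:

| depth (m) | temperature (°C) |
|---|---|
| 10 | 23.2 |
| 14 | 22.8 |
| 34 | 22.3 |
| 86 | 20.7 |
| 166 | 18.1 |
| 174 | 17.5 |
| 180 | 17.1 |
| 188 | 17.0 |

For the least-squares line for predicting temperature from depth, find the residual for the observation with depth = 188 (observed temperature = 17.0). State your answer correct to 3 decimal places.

n = 8, Σx = 852, Σy = 158.7, Σxy = 15413.2, Σx² = 134424
Sxx = Σx² − (Σx)²/n = 134424 − 90738 = 43686
Sxy = Σxy − (Σx)(Σy)/n = 15413.2 − 16901.55 = -1488.35
b = Sxy/Sxx = -1488.35/43686 = -0.034069
a = ȳ − b·x̄ = 19.8375 − (-0.034069)·106.5 = 23.465877
ŷ(188) = 23.465877 + (-0.034069)·188 = 17.060855
residual = y − ŷ = 17.0 − 17.060855 = -0.060855

-0.061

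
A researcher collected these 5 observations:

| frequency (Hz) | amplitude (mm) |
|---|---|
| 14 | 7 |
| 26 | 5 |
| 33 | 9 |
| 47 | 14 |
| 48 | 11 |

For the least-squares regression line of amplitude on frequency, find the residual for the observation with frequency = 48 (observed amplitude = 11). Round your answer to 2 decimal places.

-1.07

n = 5, Σx = 168, Σy = 46, Σxy = 1711, Σx² = 6474
Sxx = Σx² − (Σx)²/n = 6474 − 5644.8 = 829.2
Sxy = Σxy − (Σx)(Σy)/n = 1711 − 1545.6 = 165.4
b = Sxy/Sxx = 165.4/829.2 = 0.199469
a = ȳ − b·x̄ = 9.2 − 0.199469·33.6 = 2.497829
ŷ(48) = 2.497829 + 0.199469·48 = 12.072359
residual = y − ŷ = 11 − 12.072359 = -1.072359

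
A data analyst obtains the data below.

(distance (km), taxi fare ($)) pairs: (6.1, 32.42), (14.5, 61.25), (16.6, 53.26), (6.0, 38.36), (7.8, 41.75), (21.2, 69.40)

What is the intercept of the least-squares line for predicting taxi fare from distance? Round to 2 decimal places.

n = 6, Σx = 72.2, Σy = 296.44, Σxy = 3997.093, Σx² = 1069.3
Sxx = Σx² − (Σx)²/n = 1069.3 − 868.806667 = 200.493333
Sxy = Σxy − (Σx)(Σy)/n = 3997.093 − 3567.161333 = 429.931667
b = Sxy/Sxx = 429.931667/200.493333 = 2.144369
a = ȳ − b·x̄ = 49.406667 − 2.144369·12.033333 = 23.602761

23.60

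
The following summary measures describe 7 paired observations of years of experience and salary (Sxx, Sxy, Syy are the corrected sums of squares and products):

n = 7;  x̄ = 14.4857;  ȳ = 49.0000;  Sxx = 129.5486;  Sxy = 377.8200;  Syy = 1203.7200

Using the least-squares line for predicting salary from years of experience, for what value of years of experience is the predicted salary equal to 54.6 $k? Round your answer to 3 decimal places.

b = Sxy/Sxx = 377.82/129.5486 = 2.916434
a = ȳ − b·x̄ = 49 − 2.916434·14.4857 = 6.753405
Set a + b·x = 54.6: x = (54.6 − 6.753405) / 2.916434 = 16.405853

16.406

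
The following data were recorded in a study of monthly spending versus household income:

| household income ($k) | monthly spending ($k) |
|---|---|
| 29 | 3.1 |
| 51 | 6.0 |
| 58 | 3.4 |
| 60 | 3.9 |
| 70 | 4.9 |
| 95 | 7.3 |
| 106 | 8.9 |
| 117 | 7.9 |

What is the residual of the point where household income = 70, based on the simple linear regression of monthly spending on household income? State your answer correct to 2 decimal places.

-0.57

n = 8, Σx = 586, Σy = 45.4, Σxy = 3731.3, Σx² = 49256
Sxx = Σx² − (Σx)²/n = 49256 − 42924.5 = 6331.5
Sxy = Σxy − (Σx)(Σy)/n = 3731.3 − 3325.55 = 405.75
b = Sxy/Sxx = 405.75/6331.5 = 0.064084
a = ȳ − b·x̄ = 5.675 − 0.064084·73.25 = 0.980822
ŷ(70) = 0.980822 + 0.064084·70 = 5.466726
residual = y − ŷ = 4.9 − 5.466726 = -0.566726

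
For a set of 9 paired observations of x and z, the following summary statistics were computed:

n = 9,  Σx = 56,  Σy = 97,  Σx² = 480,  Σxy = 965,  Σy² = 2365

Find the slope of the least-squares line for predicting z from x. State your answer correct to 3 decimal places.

Sxx = Σx² − (Σx)²/n = 480 − 348.444444 = 131.555556
Sxy = Σxy − (Σx)(Σy)/n = 965 − 603.555556 = 361.444444
b = Sxy/Sxx = 361.444444/131.555556 = 2.747466

2.747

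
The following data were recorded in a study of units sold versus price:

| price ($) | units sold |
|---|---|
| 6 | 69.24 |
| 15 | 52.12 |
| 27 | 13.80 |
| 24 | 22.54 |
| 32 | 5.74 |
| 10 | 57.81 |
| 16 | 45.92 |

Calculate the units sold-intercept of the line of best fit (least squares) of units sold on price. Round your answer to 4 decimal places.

85.4739

n = 7, Σx = 130, Σy = 267.17, Σxy = 3607.3, Σx² = 2946
Sxx = Σx² − (Σx)²/n = 2946 − 2414.285714 = 531.714286
Sxy = Σxy − (Σx)(Σy)/n = 3607.3 − 4961.728571 = -1354.428571
b = Sxy/Sxx = -1354.428571/531.714286 = -2.547286
a = ȳ − b·x̄ = 38.167143 − (-2.547286)·18.571429 = 85.473890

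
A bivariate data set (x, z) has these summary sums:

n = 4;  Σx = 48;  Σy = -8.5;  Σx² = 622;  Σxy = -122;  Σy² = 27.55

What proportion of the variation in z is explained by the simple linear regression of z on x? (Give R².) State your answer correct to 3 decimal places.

Sxx = Σx² − (Σx)²/n = 622 − 576 = 46
Sxy = Σxy − (Σx)(Σy)/n = -122 − (-102) = -20
Syy = Σy² − (Σy)²/n = 27.55 − 18.0625 = 9.4875
R² = Sxy²/(Sxx·Syy) = (-20)²/(46·9.4875) = 0.916538

0.917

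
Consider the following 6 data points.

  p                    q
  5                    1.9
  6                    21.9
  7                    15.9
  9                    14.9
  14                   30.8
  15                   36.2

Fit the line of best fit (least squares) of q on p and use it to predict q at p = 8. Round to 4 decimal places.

n = 6, Σx = 56, Σy = 121.6, Σxy = 1360.5, Σx² = 612
Sxx = Σx² − (Σx)²/n = 612 − 522.666667 = 89.333333
Sxy = Σxy − (Σx)(Σy)/n = 1360.5 − 1134.933333 = 225.566667
b = Sxy/Sxx = 225.566667/89.333333 = 2.525
a = ȳ − b·x̄ = 20.266667 − 2.525·9.333333 = -3.3
ŷ(8) = a + b·8 = -3.3 + 2.525·8 = 16.9

16.9000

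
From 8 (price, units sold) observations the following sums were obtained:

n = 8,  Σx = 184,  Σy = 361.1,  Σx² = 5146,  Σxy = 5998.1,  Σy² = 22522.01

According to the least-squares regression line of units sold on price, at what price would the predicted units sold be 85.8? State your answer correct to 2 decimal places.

Sxx = Σx² − (Σx)²/n = 5146 − 4232 = 914
Sxy = Σxy − (Σx)(Σy)/n = 5998.1 − 8305.3 = -2307.2
b = Sxy/Sxx = -2307.2/914 = -2.524289
a = ȳ − b·x̄ = 45.1375 − (-2.524289)·23 = 103.196143
Set a + b·x = 85.8: x = (85.8 − 103.196143) / (-2.524289) = 6.891503

6.89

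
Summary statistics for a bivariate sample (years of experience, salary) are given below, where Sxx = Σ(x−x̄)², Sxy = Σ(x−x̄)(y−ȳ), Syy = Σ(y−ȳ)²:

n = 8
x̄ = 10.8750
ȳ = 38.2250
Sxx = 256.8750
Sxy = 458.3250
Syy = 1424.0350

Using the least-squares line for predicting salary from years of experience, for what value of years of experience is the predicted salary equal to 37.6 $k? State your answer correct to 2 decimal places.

10.52

b = Sxy/Sxx = 458.325/256.875 = 1.784234
a = ȳ − b·x̄ = 38.225 − 1.784234·10.875 = 18.821460
Set a + b·x = 37.6: x = (37.6 − 18.821460) / 1.784234 = 10.524710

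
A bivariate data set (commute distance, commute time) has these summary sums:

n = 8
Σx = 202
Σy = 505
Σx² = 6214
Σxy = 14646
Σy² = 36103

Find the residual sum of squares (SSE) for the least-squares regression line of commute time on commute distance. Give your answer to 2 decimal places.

1000.74

Sxx = Σx² − (Σx)²/n = 6214 − 5100.5 = 1113.5
Sxy = Σxy − (Σx)(Σy)/n = 14646 − 12751.25 = 1894.75
Syy = Σy² − (Σy)²/n = 36103 − 31878.125 = 4224.875
b = Sxy/Sxx = 1894.75/1113.5 = 1.701617
SSE = Syy − b·Sxy = 4224.875 − 1.701617·1894.75 = 1000.737090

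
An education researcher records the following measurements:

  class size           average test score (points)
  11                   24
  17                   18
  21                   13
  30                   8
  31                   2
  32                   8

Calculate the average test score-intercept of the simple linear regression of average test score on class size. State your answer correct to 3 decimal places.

n = 6, Σx = 142, Σy = 73, Σxy = 1401, Σx² = 3736
Sxx = Σx² − (Σx)²/n = 3736 − 3360.666667 = 375.333333
Sxy = Σxy − (Σx)(Σy)/n = 1401 − 1727.666667 = -326.666667
b = Sxy/Sxx = -326.666667/375.333333 = -0.870337
a = ȳ − b·x̄ = 12.166667 − (-0.870337)·23.666667 = 32.764654

32.765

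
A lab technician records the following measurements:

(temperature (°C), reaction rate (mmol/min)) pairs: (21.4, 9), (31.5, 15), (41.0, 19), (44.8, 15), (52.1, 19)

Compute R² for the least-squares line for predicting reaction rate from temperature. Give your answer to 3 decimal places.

n = 5, Σx = 190.8, Σy = 77, Σxy = 3106, Σx² = 7852.66, Σy² = 1253
Sxx = Σx² − (Σx)²/n = 7852.66 − 7280.928 = 571.732
Sxy = Σxy − (Σx)(Σy)/n = 3106 − 2938.32 = 167.68
Syy = Σy² − (Σy)²/n = 1253 − 1185.8 = 67.2
R² = Sxy²/(Sxx·Syy) = (167.68)²/(571.732·67.2) = 0.731814

0.732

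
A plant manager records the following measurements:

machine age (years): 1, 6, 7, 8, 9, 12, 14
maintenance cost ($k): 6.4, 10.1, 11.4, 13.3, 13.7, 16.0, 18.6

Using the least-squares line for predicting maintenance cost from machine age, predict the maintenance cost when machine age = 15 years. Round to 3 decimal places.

n = 7, Σx = 57, Σy = 89.5, Σxy = 828.9, Σx² = 571
Sxx = Σx² − (Σx)²/n = 571 − 464.142857 = 106.857143
Sxy = Σxy − (Σx)(Σy)/n = 828.9 − 728.785714 = 100.114286
b = Sxy/Sxx = 100.114286/106.857143 = 0.936898
a = ȳ − b·x̄ = 12.785714 − 0.936898·8.142857 = 5.156684
ŷ(15) = a + b·15 = 5.156684 + 0.936898·15 = 19.210160

19.210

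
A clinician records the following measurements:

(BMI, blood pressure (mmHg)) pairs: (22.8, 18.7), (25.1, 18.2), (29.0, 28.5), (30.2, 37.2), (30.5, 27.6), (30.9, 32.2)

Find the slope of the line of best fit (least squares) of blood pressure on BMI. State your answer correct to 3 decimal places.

1.953

n = 6, Σx = 168.5, Σy = 162.4, Σxy = 4669.9, Σx² = 4787.95
Sxx = Σx² − (Σx)²/n = 4787.95 − 4732.041667 = 55.908333
Sxy = Σxy − (Σx)(Σy)/n = 4669.9 − 4560.733333 = 109.166667
b = Sxy/Sxx = 109.166667/55.908333 = 1.952601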